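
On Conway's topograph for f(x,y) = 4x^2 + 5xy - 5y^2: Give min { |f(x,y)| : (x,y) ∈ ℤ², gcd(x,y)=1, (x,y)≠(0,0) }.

river: ρ → (-5,5,4)
river: ρ → (4,3,-6)
river: ρ → (-6,9,1)
river: ρ → (1,9,-6)
river: ρ → (-6,3,4)
river: ρ → (4,5,-5)
closes: descent 0, river 6
min |a| on river = 1

1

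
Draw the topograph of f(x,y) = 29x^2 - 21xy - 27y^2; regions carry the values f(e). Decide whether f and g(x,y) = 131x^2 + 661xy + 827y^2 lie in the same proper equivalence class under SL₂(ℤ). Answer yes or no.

D₁ = 3573, D₂ = 3573
river cycle of f (length 18): (-27, 21, 29), (29, 37, -19), (-19, 39, 27), (27, 15, -31), (-31, 47, 11), (11, 41, -43), (-43, 45, 9), (9, 45, -43), (-43, 41, 11), (11, 47, -31), … (8 more)
river cycle of g (length 18): (23, 33, -27), (-27, 21, 29), (29, 37, -19), (-19, 39, 27), (27, 15, -31), (-31, 47, 11), (11, 41, -43), (-43, 45, 9), (9, 45, -43), (-43, 41, 11), … (8 more)
cycles coincide ⇒ equivalent

yes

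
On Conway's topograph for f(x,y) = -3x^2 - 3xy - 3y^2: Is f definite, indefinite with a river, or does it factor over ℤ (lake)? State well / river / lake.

D = b²−4ac = (-3)² − 4·(-3)·(-3) = -27
D < 0 ⇒ definite ⇒ every region one sign ⇒ single well

well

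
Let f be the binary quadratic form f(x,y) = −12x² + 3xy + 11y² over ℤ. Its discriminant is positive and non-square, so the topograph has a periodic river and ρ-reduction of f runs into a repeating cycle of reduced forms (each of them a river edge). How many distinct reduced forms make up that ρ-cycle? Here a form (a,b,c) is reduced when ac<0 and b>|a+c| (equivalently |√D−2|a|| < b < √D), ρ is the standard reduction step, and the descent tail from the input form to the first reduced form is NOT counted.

D = 537, ⌊√D⌋ = 23
river: ρ → (11,19,-4)
river: ρ → (-4,21,6)
river: ρ → (6,15,-13)
river: ρ → (-13,11,8)
river: ρ → (8,21,-3)
river: ρ → (-3,21,8)
river: ρ → (8,11,-13)
river: ρ → (-13,15,6)
river: ρ → (6,21,-4)
river: ρ → (-4,19,11)
river: ρ → (11,3,-12)
river: ρ → (-12,21,2)
river: ρ → (2,23,-1)
river: ρ → (-1,23,2)
river: ρ → (2,21,-12)
river: ρ → (-12,3,11)
ρ-cycle length = 16 (tail of 0 descent steps not counted)

16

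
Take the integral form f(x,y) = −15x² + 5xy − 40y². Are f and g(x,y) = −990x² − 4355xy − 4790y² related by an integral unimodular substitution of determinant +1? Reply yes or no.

D₁ = -2375, D₂ = -2375
f is negative-definite; reduce −f:
−f: reduced (well bottom): (15,-5,40) with a≤c, −a<b≤a
flip sign back: reduced form of f is (-15,5,-40)
g is negative-definite; reduce −g:
−g: translate: b→395 (≡4355 mod 1980), so (990,4355,4790)→(990,395,40)
−g: flip: (990,395,40)→(40,-395,990)
−g: translate: b→5 (≡-395 mod 80), so (40,-395,990)→(40,5,15)
−g: flip: (40,5,15)→(15,-5,40)
−g: reduced (well bottom): (15,-5,40) with a≤c, −a<b≤a
flip sign back: reduced form of g is (-15,5,-40)
reduced forms (-15, 5, -40) vs (-15, 5, -40) ⇒ equivalent

yes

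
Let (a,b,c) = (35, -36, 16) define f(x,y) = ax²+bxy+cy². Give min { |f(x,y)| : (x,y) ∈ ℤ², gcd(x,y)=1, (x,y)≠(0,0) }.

translate: b→34 (≡-36 mod 70), so (35,-36,16)→(35,34,15)
flip: (35,34,15)→(15,-34,35)
translate: b→-4 (≡-34 mod 30), so (15,-34,35)→(15,-4,16)
reduced (well bottom): (15,-4,16) with a≤c, −a<b≤a
well minimum = a = 15

15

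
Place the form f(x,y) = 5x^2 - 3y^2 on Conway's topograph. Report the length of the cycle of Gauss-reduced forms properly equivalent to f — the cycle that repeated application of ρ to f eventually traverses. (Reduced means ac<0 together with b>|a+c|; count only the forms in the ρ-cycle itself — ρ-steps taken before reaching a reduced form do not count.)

D = 60, ⌊√D⌋ = 7
descent: ρ → (-3,6,2)  [lands on river]
river: ρ → (2,6,-3)
ρ-cycle length = 2 (tail of 1 descent step not counted)

2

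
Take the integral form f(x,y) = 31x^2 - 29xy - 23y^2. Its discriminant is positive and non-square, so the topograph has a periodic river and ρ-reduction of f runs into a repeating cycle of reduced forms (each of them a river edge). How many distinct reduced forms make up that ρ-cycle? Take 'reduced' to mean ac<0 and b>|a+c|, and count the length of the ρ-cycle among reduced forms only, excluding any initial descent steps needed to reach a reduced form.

D = 3693, ⌊√D⌋ = 60
descent: ρ → (-23,29,31)  [lands on river]
river: ρ → (31,33,-21)
river: ρ → (-21,51,13)
river: ρ → (13,53,-17)
river: ρ → (-17,49,19)
river: ρ → (19,27,-39)
river: ρ → (-39,51,7)
river: ρ → (7,47,-53)
river: ρ → (-53,59,1)
river: ρ → (1,59,-53)
river: ρ → (-53,47,7)
river: ρ → (7,51,-39)
river: ρ → (-39,27,19)
river: ρ → (19,49,-17)
river: ρ → (-17,53,13)
river: ρ → (13,51,-21)
river: ρ → (-21,33,31)
river: ρ → (31,29,-23)
river: ρ → (-23,17,37)
river: ρ → (37,57,-3)
river: ρ → (-3,57,37)
river: ρ → (37,17,-23)
ρ-cycle length = 22 (tail of 1 descent step not counted)

22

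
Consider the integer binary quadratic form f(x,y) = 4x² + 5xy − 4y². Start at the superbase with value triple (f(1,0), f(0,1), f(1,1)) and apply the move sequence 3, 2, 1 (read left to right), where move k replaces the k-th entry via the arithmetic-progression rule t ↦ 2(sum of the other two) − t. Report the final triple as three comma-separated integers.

start (4,-4,5) = (f(1,0),f(0,1),f(1,1))
replace slot 3: 2·(4+(-4)) − 5 = -5 → (4,-4,-5)
replace slot 2: 2·(4+(-5)) − (-4) = 2 → (4,2,-5)
replace slot 1: 2·(2+(-5)) − 4 = -10 → (-10,2,-5)

-10,2,-5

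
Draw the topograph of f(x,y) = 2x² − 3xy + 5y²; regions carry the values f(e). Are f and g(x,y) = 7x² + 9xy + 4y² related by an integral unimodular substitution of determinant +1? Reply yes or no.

D₁ = -31, D₂ = -31
f: translate: b→1 (≡-3 mod 4), so (2,-3,5)→(2,1,4)
f: reduced (well bottom): (2,1,4) with a≤c, −a<b≤a
g: translate: b→-5 (≡9 mod 14), so (7,9,4)→(7,-5,2)
g: flip: (7,-5,2)→(2,5,7)
g: translate: b→1 (≡5 mod 4), so (2,5,7)→(2,1,4)
g: reduced (well bottom): (2,1,4) with a≤c, −a<b≤a
reduced forms (2, 1, 4) vs (2, 1, 4) ⇒ equivalent

yes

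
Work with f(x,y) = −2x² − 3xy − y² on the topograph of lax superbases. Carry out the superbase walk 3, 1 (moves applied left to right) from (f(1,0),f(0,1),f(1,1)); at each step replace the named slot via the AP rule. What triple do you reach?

start (-2,-1,-6) = (f(1,0),f(0,1),f(1,1))
replace slot 3: 2·((-2)+(-1)) − (-6) = 0 → (-2,-1,0)
replace slot 1: 2·((-1)+0) − (-2) = 0 → (0,-1,0)

0,-1,0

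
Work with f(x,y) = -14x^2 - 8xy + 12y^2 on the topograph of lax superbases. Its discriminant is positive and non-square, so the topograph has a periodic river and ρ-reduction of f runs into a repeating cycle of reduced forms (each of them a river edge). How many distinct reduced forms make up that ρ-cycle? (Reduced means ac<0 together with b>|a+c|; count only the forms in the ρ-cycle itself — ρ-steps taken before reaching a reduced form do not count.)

D = 736, ⌊√D⌋ = 27
descent: ρ → (12,8,-14)  [lands on river]
river: ρ → (-14,20,6)
river: ρ → (6,16,-20)
river: ρ → (-20,24,2)
river: ρ → (2,24,-20)
river: ρ → (-20,16,6)
river: ρ → (6,20,-14)
river: ρ → (-14,8,12)
river: ρ → (12,16,-10)
river: ρ → (-10,24,4)
river: ρ → (4,24,-10)
river: ρ → (-10,16,12)
ρ-cycle length = 12 (tail of 1 descent step not counted)

12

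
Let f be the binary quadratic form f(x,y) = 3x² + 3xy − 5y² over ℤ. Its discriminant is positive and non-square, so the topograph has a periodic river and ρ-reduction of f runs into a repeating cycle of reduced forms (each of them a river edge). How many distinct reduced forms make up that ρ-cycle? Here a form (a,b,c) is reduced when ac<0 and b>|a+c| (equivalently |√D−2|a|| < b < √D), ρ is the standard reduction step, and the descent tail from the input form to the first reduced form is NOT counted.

D = 69, ⌊√D⌋ = 8
river: ρ → (-5,7,1)
river: ρ → (1,7,-5)
river: ρ → (-5,3,3)
river: ρ → (3,3,-5)
ρ-cycle length = 4 (tail of 0 descent steps not counted)

4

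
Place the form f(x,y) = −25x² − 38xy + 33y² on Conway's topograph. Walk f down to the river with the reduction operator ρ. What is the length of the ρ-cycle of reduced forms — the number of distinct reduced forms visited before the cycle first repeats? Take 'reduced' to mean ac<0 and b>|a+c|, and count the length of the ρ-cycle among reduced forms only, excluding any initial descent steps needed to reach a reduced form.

D = 4744, ⌊√D⌋ = 68
descent: ρ → (33,38,-25)  [lands on river]
river: ρ → (-25,62,9)
river: ρ → (9,64,-18)
river: ρ → (-18,44,39)
river: ρ → (39,34,-23)
river: ρ → (-23,58,15)
river: ρ → (15,62,-15)
river: ρ → (-15,58,23)
river: ρ → (23,34,-39)
river: ρ → (-39,44,18)
river: ρ → (18,64,-9)
river: ρ → (-9,62,25)
river: ρ → (25,38,-33)
river: ρ → (-33,28,30)
river: ρ → (30,32,-31)
river: ρ → (-31,30,31)
river: ρ → (31,32,-30)
river: ρ → (-30,28,33)
ρ-cycle length = 18 (tail of 1 descent step not counted)

18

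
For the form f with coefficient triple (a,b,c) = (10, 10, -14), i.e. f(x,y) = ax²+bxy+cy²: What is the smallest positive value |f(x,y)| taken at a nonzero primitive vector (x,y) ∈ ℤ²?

river: ρ → (-14,18,6)
river: ρ → (6,18,-14)
river: ρ → (-14,10,10)
river: ρ → (10,10,-14)
closes: descent 0, river 4
min |a| on river = 6

6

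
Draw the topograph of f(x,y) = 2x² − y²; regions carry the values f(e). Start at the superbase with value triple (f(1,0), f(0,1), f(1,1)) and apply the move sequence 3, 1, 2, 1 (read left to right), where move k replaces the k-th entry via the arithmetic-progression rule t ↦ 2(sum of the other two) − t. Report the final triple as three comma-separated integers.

start (2,-1,1) = (f(1,0),f(0,1),f(1,1))
replace slot 3: 2·(2+(-1)) − 1 = 1 → (2,-1,1)
replace slot 1: 2·((-1)+1) − 2 = -2 → (-2,-1,1)
replace slot 2: 2·((-2)+1) − (-1) = -1 → (-2,-1,1)
replace slot 1: 2·((-1)+1) − (-2) = 2 → (2,-1,1)

2,-1,1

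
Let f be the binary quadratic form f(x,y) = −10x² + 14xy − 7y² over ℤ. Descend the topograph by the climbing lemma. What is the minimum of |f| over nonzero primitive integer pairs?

translate: b→6 (≡-14 mod 20), so (10,-14,7)→(10,6,3)
flip: (10,6,3)→(3,-6,10)
translate: b→0 (≡-6 mod 6), so (3,-6,10)→(3,0,7)
reduced (well bottom): (3,0,7) with a≤c, −a<b≤a
well minimum |f| = |-3| = 3 (negative-definite)

3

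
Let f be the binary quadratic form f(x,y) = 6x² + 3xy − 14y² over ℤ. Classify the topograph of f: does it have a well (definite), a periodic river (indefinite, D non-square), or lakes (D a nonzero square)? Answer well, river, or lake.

D = b²−4ac = 3² − 4·6·(-14) = 345
D > 0 non-square ⇒ indefinite ⇒ periodic river

river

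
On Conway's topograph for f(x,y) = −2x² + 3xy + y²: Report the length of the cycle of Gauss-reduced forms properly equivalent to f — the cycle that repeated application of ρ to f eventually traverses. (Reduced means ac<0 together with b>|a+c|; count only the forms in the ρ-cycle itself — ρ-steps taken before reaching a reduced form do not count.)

D = 17, ⌊√D⌋ = 4
river: ρ → (1,3,-2)
river: ρ → (-2,1,2)
river: ρ → (2,3,-1)
river: ρ → (-1,3,2)
river: ρ → (2,1,-2)
river: ρ → (-2,3,1)
ρ-cycle length = 6 (tail of 0 descent steps not counted)

6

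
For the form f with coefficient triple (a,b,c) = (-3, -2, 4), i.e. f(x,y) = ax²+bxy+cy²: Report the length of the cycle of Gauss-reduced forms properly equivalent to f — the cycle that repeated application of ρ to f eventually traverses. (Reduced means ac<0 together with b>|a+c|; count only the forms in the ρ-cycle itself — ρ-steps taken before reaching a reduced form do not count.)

D = 52, ⌊√D⌋ = 7
descent: ρ → (4,2,-3)  [lands on river]
river: ρ → (-3,4,3)
river: ρ → (3,2,-4)
river: ρ → (-4,6,1)
river: ρ → (1,6,-4)
river: ρ → (-4,2,3)
river: ρ → (3,4,-3)
river: ρ → (-3,2,4)
river: ρ → (4,6,-1)
river: ρ → (-1,6,4)
ρ-cycle length = 10 (tail of 1 descent step not counted)

10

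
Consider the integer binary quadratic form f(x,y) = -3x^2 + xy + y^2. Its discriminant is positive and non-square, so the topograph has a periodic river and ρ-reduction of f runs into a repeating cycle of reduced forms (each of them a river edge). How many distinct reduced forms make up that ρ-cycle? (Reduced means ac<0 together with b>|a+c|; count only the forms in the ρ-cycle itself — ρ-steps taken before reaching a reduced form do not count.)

D = 13, ⌊√D⌋ = 3
descent: ρ → (1,3,-1)  [lands on river]
river: ρ → (-1,3,1)
ρ-cycle length = 2 (tail of 1 descent step not counted)

2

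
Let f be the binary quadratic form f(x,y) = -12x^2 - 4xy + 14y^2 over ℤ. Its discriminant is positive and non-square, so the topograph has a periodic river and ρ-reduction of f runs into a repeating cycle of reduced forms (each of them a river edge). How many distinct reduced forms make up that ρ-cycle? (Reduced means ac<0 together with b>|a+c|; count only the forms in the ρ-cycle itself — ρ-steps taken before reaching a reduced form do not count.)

D = 688, ⌊√D⌋ = 26
descent: ρ → (14,4,-12)  [lands on river]
river: ρ → (-12,20,6)
river: ρ → (6,16,-18)
river: ρ → (-18,20,4)
river: ρ → (4,20,-18)
river: ρ → (-18,16,6)
river: ρ → (6,20,-12)
river: ρ → (-12,4,14)
river: ρ → (14,24,-2)
river: ρ → (-2,24,14)
ρ-cycle length = 10 (tail of 1 descent step not counted)

10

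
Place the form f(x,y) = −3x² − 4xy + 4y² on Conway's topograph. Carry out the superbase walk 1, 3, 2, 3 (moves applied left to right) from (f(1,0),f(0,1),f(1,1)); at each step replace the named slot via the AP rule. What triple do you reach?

start (-3,4,-3) = (f(1,0),f(0,1),f(1,1))
replace slot 1: 2·(4+(-3)) − (-3) = 5 → (5,4,-3)
replace slot 3: 2·(5+4) − (-3) = 21 → (5,4,21)
replace slot 2: 2·(5+21) − 4 = 48 → (5,48,21)
replace slot 3: 2·(5+48) − 21 = 85 → (5,48,85)

5,48,85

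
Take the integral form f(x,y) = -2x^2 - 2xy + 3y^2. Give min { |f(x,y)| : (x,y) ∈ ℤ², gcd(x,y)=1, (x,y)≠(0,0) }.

descent: ρ → (3,2,-2)  [lands on river]
river: ρ → (-2,2,3)
river: ρ → (3,4,-1)
river: ρ → (-1,4,3)
closes: descent 1, river 4
min |a| on river = 1

1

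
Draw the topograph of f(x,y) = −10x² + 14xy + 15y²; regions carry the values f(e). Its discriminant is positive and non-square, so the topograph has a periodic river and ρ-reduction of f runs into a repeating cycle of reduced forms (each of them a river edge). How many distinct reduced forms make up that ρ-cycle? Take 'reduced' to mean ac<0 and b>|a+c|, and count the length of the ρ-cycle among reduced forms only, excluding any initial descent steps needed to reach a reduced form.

D = 796, ⌊√D⌋ = 28
river: ρ → (15,16,-9)
river: ρ → (-9,20,11)
river: ρ → (11,24,-5)
river: ρ → (-5,26,6)
river: ρ → (6,22,-13)
river: ρ → (-13,4,15)
river: ρ → (15,26,-2)
river: ρ → (-2,26,15)
river: ρ → (15,4,-13)
river: ρ → (-13,22,6)
river: ρ → (6,26,-5)
river: ρ → (-5,24,11)
river: ρ → (11,20,-9)
river: ρ → (-9,16,15)
river: ρ → (15,14,-10)
river: ρ → (-10,26,3)
river: ρ → (3,28,-1)
river: ρ → (-1,28,3)
river: ρ → (3,26,-10)
river: ρ → (-10,14,15)
ρ-cycle length = 20 (tail of 0 descent steps not counted)

20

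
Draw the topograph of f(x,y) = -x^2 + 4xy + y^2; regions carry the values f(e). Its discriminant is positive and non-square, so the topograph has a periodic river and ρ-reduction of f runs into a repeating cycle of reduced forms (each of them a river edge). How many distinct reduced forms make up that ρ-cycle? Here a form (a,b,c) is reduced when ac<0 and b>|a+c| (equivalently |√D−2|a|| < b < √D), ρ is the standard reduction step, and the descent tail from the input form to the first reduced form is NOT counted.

D = 20, ⌊√D⌋ = 4
river: ρ → (1,4,-1)
river: ρ → (-1,4,1)
ρ-cycle length = 2 (tail of 0 descent steps not counted)

2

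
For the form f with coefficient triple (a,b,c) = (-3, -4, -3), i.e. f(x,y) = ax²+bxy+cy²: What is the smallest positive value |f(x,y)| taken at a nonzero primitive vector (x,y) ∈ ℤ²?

translate: b→-2 (≡4 mod 6), so (3,4,3)→(3,-2,2)
flip: (3,-2,2)→(2,2,3)
reduced (well bottom): (2,2,3) with a≤c, −a<b≤a
well minimum |f| = |-2| = 2 (negative-definite)

2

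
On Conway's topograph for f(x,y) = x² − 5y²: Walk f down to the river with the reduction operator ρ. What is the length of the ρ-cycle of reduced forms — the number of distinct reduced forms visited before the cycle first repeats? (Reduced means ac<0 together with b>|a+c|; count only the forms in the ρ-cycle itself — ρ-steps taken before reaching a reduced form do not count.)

D = 20, ⌊√D⌋ = 4
descent: ρ → (-5,0,1)
descent: ρ → (1,4,-1)  [lands on river]
river: ρ → (-1,4,1)
ρ-cycle length = 2 (tail of 2 descent steps not counted)

2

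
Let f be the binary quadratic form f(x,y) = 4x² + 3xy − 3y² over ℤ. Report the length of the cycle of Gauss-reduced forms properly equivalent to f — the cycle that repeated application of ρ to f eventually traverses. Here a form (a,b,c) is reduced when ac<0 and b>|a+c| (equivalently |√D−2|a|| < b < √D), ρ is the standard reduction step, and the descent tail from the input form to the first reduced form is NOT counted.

D = 57, ⌊√D⌋ = 7
river: ρ → (-3,3,4)
river: ρ → (4,5,-2)
river: ρ → (-2,7,1)
river: ρ → (1,7,-2)
river: ρ → (-2,5,4)
river: ρ → (4,3,-3)
ρ-cycle length = 6 (tail of 0 descent steps not counted)

6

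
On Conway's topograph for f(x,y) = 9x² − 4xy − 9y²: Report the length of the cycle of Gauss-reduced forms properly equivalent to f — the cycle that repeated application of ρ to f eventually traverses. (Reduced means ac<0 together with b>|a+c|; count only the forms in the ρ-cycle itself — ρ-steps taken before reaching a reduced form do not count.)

D = 340, ⌊√D⌋ = 18
descent: ρ → (-9,4,9)  [lands on river]
river: ρ → (9,14,-4)
river: ρ → (-4,18,1)
river: ρ → (1,18,-4)
river: ρ → (-4,14,9)
river: ρ → (9,4,-9)
river: ρ → (-9,14,4)
river: ρ → (4,18,-1)
river: ρ → (-1,18,4)
river: ρ → (4,14,-9)
ρ-cycle length = 10 (tail of 1 descent step not counted)

10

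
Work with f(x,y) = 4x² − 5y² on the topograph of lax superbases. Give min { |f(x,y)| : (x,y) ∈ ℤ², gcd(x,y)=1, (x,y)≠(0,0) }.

descent: ρ → (-5,0,4)
descent: ρ → (4,8,-1)  [lands on river]
river: ρ → (-1,8,4)
closes: descent 2, river 2
min |a| on river = 1

1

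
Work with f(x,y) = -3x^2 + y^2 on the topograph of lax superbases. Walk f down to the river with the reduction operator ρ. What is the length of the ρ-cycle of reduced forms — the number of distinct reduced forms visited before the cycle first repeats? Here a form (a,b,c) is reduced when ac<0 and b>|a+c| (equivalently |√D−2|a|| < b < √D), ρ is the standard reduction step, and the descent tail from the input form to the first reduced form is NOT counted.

D = 12, ⌊√D⌋ = 3
descent: ρ → (1,2,-2)  [lands on river]
river: ρ → (-2,2,1)
ρ-cycle length = 2 (tail of 1 descent step not counted)

2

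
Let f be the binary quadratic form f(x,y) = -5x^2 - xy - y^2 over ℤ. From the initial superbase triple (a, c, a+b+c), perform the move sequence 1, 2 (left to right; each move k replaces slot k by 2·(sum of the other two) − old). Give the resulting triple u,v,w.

start (-5,-1,-7) = (f(1,0),f(0,1),f(1,1))
replace slot 1: 2·((-1)+(-7)) − (-5) = -11 → (-11,-1,-7)
replace slot 2: 2·((-11)+(-7)) − (-1) = -35 → (-11,-35,-7)

-11,-35,-7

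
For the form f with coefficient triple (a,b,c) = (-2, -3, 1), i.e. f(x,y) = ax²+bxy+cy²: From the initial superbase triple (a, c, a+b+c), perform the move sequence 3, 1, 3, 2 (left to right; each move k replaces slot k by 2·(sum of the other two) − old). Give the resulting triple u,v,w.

start (-2,1,-4) = (f(1,0),f(0,1),f(1,1))
replace slot 3: 2·((-2)+1) − (-4) = 2 → (-2,1,2)
replace slot 1: 2·(1+2) − (-2) = 8 → (8,1,2)
replace slot 3: 2·(8+1) − 2 = 16 → (8,1,16)
replace slot 2: 2·(8+16) − 1 = 47 → (8,47,16)

8,47,16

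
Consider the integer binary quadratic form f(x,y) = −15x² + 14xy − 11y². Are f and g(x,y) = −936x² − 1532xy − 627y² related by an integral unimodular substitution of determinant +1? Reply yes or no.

D₁ = -464, D₂ = -464
f is negative-definite; reduce −f:
−f: flip: (15,-14,11)→(11,14,15)
−f: translate: b→-8 (≡14 mod 22), so (11,14,15)→(11,-8,12)
−f: reduced (well bottom): (11,-8,12) with a≤c, −a<b≤a
flip sign back: reduced form of f is (-11,8,-12)
g is negative-definite; reduce −g:
−g: translate: b→-340 (≡1532 mod 1872), so (936,1532,627)→(936,-340,31)
−g: flip: (936,-340,31)→(31,340,936)
−g: translate: b→30 (≡340 mod 62), so (31,340,936)→(31,30,11)
−g: flip: (31,30,11)→(11,-30,31)
−g: translate: b→-8 (≡-30 mod 22), so (11,-30,31)→(11,-8,12)
−g: reduced (well bottom): (11,-8,12) with a≤c, −a<b≤a
flip sign back: reduced form of g is (-11,8,-12)
reduced forms (-11, 8, -12) vs (-11, 8, -12) ⇒ equivalent

yes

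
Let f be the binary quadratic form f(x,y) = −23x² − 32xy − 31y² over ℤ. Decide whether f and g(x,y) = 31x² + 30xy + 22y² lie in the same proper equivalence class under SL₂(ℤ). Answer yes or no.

D₁ = -1828, D₂ = -1828
f is negative-definite; reduce −f:
−f: translate: b→-14 (≡32 mod 46), so (23,32,31)→(23,-14,22)
−f: flip: (23,-14,22)→(22,14,23)
−f: reduced (well bottom): (22,14,23) with a≤c, −a<b≤a
flip sign back: reduced form of f is (-22,-14,-23)
g: flip: (31,30,22)→(22,-30,31)
g: translate: b→14 (≡-30 mod 44), so (22,-30,31)→(22,14,23)
g: reduced (well bottom): (22,14,23) with a≤c, −a<b≤a
reduced forms (-22, -14, -23) vs (22, 14, 23) ⇒ inequivalent

no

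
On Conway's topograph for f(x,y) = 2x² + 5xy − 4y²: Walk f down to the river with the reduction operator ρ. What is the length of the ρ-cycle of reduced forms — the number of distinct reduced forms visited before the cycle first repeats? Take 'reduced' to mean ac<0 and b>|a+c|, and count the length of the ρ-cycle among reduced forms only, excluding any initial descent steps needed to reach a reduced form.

D = 57, ⌊√D⌋ = 7
river: ρ → (-4,3,3)
river: ρ → (3,3,-4)
river: ρ → (-4,5,2)
river: ρ → (2,7,-1)
river: ρ → (-1,7,2)
river: ρ → (2,5,-4)
ρ-cycle length = 6 (tail of 0 descent steps not counted)

6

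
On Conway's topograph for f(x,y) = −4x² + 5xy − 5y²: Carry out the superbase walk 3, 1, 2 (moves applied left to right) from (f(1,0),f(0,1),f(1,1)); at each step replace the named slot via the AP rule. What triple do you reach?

start (-4,-5,-4) = (f(1,0),f(0,1),f(1,1))
replace slot 3: 2·((-4)+(-5)) − (-4) = -14 → (-4,-5,-14)
replace slot 1: 2·((-5)+(-14)) − (-4) = -34 → (-34,-5,-14)
replace slot 2: 2·((-34)+(-14)) − (-5) = -91 → (-34,-91,-14)

-34,-91,-14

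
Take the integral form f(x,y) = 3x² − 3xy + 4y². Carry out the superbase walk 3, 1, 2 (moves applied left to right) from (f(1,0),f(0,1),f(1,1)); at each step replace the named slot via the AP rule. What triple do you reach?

start (3,4,4) = (f(1,0),f(0,1),f(1,1))
replace slot 3: 2·(3+4) − 4 = 10 → (3,4,10)
replace slot 1: 2·(4+10) − 3 = 25 → (25,4,10)
replace slot 2: 2·(25+10) − 4 = 66 → (25,66,10)

25,66,10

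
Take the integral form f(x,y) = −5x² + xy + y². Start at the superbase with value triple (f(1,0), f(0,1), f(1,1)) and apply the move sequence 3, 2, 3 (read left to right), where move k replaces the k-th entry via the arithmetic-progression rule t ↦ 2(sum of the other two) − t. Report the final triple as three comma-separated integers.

start (-5,1,-3) = (f(1,0),f(0,1),f(1,1))
replace slot 3: 2·((-5)+1) − (-3) = -5 → (-5,1,-5)
replace slot 2: 2·((-5)+(-5)) − 1 = -21 → (-5,-21,-5)
replace slot 3: 2·((-5)+(-21)) − (-5) = -47 → (-5,-21,-47)

-5,-21,-47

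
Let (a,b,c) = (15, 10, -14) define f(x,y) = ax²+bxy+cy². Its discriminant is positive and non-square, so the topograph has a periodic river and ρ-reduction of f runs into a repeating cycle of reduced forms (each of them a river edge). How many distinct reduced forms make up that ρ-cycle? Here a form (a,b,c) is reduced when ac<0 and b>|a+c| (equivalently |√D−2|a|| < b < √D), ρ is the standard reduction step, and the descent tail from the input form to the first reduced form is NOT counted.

D = 940, ⌊√D⌋ = 30
river: ρ → (-14,18,11)
river: ρ → (11,26,-6)
river: ρ → (-6,22,19)
river: ρ → (19,16,-9)
river: ρ → (-9,20,15)
river: ρ → (15,10,-14)
ρ-cycle length = 6 (tail of 0 descent steps not counted)

6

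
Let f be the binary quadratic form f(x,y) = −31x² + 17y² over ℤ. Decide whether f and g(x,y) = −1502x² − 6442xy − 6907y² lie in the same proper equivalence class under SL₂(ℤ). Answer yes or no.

D₁ = 2108, D₂ = 2108
river cycle of f (length 8): (17, 34, -14), (-14, 22, 29), (29, 36, -7), (-7, 34, 34), (34, 34, -7), (-7, 36, 29), (29, 22, -14), (-14, 34, 17)
river cycle of g (length 8): (17, 34, -14), (-14, 22, 29), (29, 36, -7), (-7, 34, 34), (34, 34, -7), (-7, 36, 29), (29, 22, -14), (-14, 34, 17)
cycles coincide ⇒ equivalent

yes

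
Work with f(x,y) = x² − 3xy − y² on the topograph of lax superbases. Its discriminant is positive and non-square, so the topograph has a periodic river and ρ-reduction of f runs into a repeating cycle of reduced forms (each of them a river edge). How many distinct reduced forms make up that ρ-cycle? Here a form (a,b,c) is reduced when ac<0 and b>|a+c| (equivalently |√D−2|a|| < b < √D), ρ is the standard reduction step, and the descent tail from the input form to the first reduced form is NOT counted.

D = 13, ⌊√D⌋ = 3
descent: ρ → (-1,3,1)  [lands on river]
river: ρ → (1,3,-1)
ρ-cycle length = 2 (tail of 1 descent step not counted)

2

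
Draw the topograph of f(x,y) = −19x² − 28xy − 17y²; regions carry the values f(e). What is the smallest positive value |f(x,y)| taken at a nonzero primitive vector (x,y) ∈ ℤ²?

translate: b→-10 (≡28 mod 38), so (19,28,17)→(19,-10,8)
flip: (19,-10,8)→(8,10,19)
translate: b→-6 (≡10 mod 16), so (8,10,19)→(8,-6,17)
reduced (well bottom): (8,-6,17) with a≤c, −a<b≤a
well minimum |f| = |-8| = 8 (negative-definite)

8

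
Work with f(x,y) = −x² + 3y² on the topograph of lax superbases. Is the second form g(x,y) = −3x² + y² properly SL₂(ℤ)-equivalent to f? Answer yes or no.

D₁ = 12, D₂ = 12
river cycle of f (length 2): (-1, 2, 2), (2, 2, -1)
river cycle of g (length 2): (1, 2, -2), (-2, 2, 1)
cycles differ ⇒ inequivalent

no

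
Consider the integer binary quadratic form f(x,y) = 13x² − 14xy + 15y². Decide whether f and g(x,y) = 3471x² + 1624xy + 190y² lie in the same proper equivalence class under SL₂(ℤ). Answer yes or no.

D₁ = -584, D₂ = -584
f: translate: b→12 (≡-14 mod 26), so (13,-14,15)→(13,12,14)
f: reduced (well bottom): (13,12,14) with a≤c, −a<b≤a
g: flip: (3471,1624,190)→(190,-1624,3471)
g: translate: b→-104 (≡-1624 mod 380), so (190,-1624,3471)→(190,-104,15)
g: flip: (190,-104,15)→(15,104,190)
g: translate: b→14 (≡104 mod 30), so (15,104,190)→(15,14,13)
g: flip: (15,14,13)→(13,-14,15)
g: translate: b→12 (≡-14 mod 26), so (13,-14,15)→(13,12,14)
g: reduced (well bottom): (13,12,14) with a≤c, −a<b≤a
reduced forms (13, 12, 14) vs (13, 12, 14) ⇒ equivalent

yes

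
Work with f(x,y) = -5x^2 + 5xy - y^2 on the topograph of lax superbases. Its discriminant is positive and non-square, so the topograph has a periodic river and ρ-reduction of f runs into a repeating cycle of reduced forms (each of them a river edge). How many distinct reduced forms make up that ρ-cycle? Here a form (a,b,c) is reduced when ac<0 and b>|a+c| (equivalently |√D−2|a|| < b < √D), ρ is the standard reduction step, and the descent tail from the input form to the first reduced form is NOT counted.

D = 5, ⌊√D⌋ = 2
descent: ρ → (-1,1,1)  [lands on river]
river: ρ → (1,1,-1)
ρ-cycle length = 2 (tail of 1 descent step not counted)

2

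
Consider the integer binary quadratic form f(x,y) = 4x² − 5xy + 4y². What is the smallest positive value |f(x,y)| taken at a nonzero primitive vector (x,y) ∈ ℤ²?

translate: b→3 (≡-5 mod 8), so (4,-5,4)→(4,3,3)
flip: (4,3,3)→(3,-3,4)
translate: b→3 (≡-3 mod 6), so (3,-3,4)→(3,3,4)
reduced (well bottom): (3,3,4) with a≤c, −a<b≤a
well minimum = a = 3

3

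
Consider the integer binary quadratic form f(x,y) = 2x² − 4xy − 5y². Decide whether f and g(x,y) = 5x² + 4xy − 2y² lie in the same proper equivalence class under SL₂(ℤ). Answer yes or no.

D₁ = 56, D₂ = 56
river cycle of f (length 4): (-5, 4, 2), (2, 4, -5), (-5, 6, 1), (1, 6, -5)
river cycle of g (length 4): (-2, 4, 5), (5, 6, -1), (-1, 6, 5), (5, 4, -2)
cycles differ ⇒ inequivalent

no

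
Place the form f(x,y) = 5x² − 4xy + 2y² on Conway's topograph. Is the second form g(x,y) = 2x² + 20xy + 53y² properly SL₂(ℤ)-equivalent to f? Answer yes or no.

D₁ = -24, D₂ = -24
f: flip: (5,-4,2)→(2,4,5)
f: translate: b→0 (≡4 mod 4), so (2,4,5)→(2,0,3)
f: reduced (well bottom): (2,0,3) with a≤c, −a<b≤a
g: translate: b→0 (≡20 mod 4), so (2,20,53)→(2,0,3)
g: reduced (well bottom): (2,0,3) with a≤c, −a<b≤a
reduced forms (2, 0, 3) vs (2, 0, 3) ⇒ equivalent

yes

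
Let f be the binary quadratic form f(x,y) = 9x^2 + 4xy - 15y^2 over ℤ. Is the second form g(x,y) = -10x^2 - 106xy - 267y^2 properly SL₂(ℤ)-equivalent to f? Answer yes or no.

D₁ = 556, D₂ = 556
river cycle of f (length 18): (9, 22, -2), (-2, 22, 9), (9, 14, -10), (-10, 6, 13), (13, 20, -3), (-3, 22, 6), (6, 14, -15), (-15, 16, 5), (5, 14, -18), (-18, 22, 1), … (8 more)
river cycle of g (length 18): (-10, 14, 9), (9, 22, -2), (-2, 22, 9), (9, 14, -10), (-10, 6, 13), (13, 20, -3), (-3, 22, 6), (6, 14, -15), (-15, 16, 5), (5, 14, -18), … (8 more)
cycles coincide ⇒ equivalent

yes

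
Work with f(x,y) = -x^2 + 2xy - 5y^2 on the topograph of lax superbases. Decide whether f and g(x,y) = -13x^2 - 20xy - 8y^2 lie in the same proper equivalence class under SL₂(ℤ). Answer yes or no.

D₁ = -16, D₂ = -16
f is negative-definite; reduce −f:
−f: translate: b→0 (≡-2 mod 2), so (1,-2,5)→(1,0,4)
−f: reduced (well bottom): (1,0,4) with a≤c, −a<b≤a
flip sign back: reduced form of f is (-1,0,-4)
g is negative-definite; reduce −g:
−g: translate: b→-6 (≡20 mod 26), so (13,20,8)→(13,-6,1)
−g: flip: (13,-6,1)→(1,6,13)
−g: translate: b→0 (≡6 mod 2), so (1,6,13)→(1,0,4)
−g: reduced (well bottom): (1,0,4) with a≤c, −a<b≤a
flip sign back: reduced form of g is (-1,0,-4)
reduced forms (-1, 0, -4) vs (-1, 0, -4) ⇒ equivalent

yes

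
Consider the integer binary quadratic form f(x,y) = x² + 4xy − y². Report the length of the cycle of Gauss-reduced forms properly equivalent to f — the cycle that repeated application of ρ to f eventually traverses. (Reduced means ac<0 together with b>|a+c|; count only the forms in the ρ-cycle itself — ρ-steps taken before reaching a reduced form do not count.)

D = 20, ⌊√D⌋ = 4
river: ρ → (-1,4,1)
river: ρ → (1,4,-1)
ρ-cycle length = 2 (tail of 0 descent steps not counted)

2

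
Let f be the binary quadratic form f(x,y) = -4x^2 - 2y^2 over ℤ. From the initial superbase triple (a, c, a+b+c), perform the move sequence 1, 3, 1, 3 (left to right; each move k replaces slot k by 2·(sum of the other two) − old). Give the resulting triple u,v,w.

start (-4,-2,-6) = (f(1,0),f(0,1),f(1,1))
replace slot 1: 2·((-2)+(-6)) − (-4) = -12 → (-12,-2,-6)
replace slot 3: 2·((-12)+(-2)) − (-6) = -22 → (-12,-2,-22)
replace slot 1: 2·((-2)+(-22)) − (-12) = -36 → (-36,-2,-22)
replace slot 3: 2·((-36)+(-2)) − (-22) = -54 → (-36,-2,-54)

-36,-2,-54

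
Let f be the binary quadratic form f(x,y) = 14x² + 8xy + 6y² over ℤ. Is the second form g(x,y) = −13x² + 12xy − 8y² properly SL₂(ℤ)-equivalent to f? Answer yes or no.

D₁ = -272, D₂ = -272
f: flip: (14,8,6)→(6,-8,14)
f: translate: b→4 (≡-8 mod 12), so (6,-8,14)→(6,4,12)
f: reduced (well bottom): (6,4,12) with a≤c, −a<b≤a
g is negative-definite; reduce −g:
−g: flip: (13,-12,8)→(8,12,13)
−g: translate: b→-4 (≡12 mod 16), so (8,12,13)→(8,-4,9)
−g: reduced (well bottom): (8,-4,9) with a≤c, −a<b≤a
flip sign back: reduced form of g is (-8,4,-9)
reduced forms (6, 4, 12) vs (-8, 4, -9) ⇒ inequivalent

no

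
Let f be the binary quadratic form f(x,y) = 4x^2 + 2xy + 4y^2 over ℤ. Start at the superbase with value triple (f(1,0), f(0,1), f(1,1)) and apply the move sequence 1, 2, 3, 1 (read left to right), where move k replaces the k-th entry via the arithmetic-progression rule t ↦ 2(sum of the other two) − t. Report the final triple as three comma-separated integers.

start (4,4,10) = (f(1,0),f(0,1),f(1,1))
replace slot 1: 2·(4+10) − 4 = 24 → (24,4,10)
replace slot 2: 2·(24+10) − 4 = 64 → (24,64,10)
replace slot 3: 2·(24+64) − 10 = 166 → (24,64,166)
replace slot 1: 2·(64+166) − 24 = 436 → (436,64,166)

436,64,166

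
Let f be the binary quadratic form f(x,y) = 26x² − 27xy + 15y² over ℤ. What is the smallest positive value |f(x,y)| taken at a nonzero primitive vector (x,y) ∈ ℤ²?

translate: b→25 (≡-27 mod 52), so (26,-27,15)→(26,25,14)
flip: (26,25,14)→(14,-25,26)
translate: b→3 (≡-25 mod 28), so (14,-25,26)→(14,3,15)
reduced (well bottom): (14,3,15) with a≤c, −a<b≤a
well minimum = a = 14

14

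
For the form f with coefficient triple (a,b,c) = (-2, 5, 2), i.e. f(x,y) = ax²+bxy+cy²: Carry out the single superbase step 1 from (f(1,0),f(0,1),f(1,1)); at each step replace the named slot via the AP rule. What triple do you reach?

start (-2,2,5) = (f(1,0),f(0,1),f(1,1))
replace slot 1: 2·(2+5) − (-2) = 16 → (16,2,5)

16,2,5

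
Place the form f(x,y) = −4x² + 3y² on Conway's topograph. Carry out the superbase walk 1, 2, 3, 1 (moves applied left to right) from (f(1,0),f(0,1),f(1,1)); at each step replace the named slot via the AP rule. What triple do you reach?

start (-4,3,-1) = (f(1,0),f(0,1),f(1,1))
replace slot 1: 2·(3+(-1)) − (-4) = 8 → (8,3,-1)
replace slot 2: 2·(8+(-1)) − 3 = 11 → (8,11,-1)
replace slot 3: 2·(8+11) − (-1) = 39 → (8,11,39)
replace slot 1: 2·(11+39) − 8 = 92 → (92,11,39)

92,11,39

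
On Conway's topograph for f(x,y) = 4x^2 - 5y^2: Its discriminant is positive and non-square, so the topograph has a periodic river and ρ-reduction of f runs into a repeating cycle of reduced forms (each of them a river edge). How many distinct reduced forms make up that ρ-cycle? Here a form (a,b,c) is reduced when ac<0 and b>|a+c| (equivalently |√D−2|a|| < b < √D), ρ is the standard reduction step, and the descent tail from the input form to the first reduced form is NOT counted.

D = 80, ⌊√D⌋ = 8
descent: ρ → (-5,0,4)
descent: ρ → (4,8,-1)  [lands on river]
river: ρ → (-1,8,4)
ρ-cycle length = 2 (tail of 2 descent steps not counted)

2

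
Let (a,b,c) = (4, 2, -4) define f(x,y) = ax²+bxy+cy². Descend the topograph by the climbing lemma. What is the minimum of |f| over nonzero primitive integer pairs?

river: ρ → (-4,6,2)
river: ρ → (2,6,-4)
river: ρ → (-4,2,4)
river: ρ → (4,6,-2)
river: ρ → (-2,6,4)
river: ρ → (4,2,-4)
closes: descent 0, river 6
min |a| on river = 2

2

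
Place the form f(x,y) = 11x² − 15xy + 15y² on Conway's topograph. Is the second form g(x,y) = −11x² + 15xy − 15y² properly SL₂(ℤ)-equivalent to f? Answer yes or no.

D₁ = -435, D₂ = -435
f: translate: b→7 (≡-15 mod 22), so (11,-15,15)→(11,7,11)
f: reduced (well bottom): (11,7,11) with a≤c, −a<b≤a
g is negative-definite; reduce −g:
−g: translate: b→7 (≡-15 mod 22), so (11,-15,15)→(11,7,11)
−g: reduced (well bottom): (11,7,11) with a≤c, −a<b≤a
flip sign back: reduced form of g is (-11,-7,-11)
reduced forms (11, 7, 11) vs (-11, -7, -11) ⇒ inequivalent

no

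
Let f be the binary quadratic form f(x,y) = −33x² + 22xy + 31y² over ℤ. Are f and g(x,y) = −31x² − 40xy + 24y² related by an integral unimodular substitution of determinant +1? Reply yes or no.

D₁ = 4576, D₂ = 4576
river cycle of f (length 16): (31, 40, -24), (-24, 56, 15), (15, 64, -8), (-8, 64, 15), (15, 56, -24), (-24, 40, 31), (31, 22, -33), (-33, 44, 20), (20, 36, -41), (-41, 46, 15), … (6 more)
river cycle of g (length 16): (24, 40, -31), (-31, 22, 33), (33, 44, -20), (-20, 36, 41), (41, 46, -15), (-15, 44, 44), (44, 44, -15), (-15, 46, 41), (41, 36, -20), (-20, 44, 33), … (6 more)
cycles differ ⇒ inequivalent

no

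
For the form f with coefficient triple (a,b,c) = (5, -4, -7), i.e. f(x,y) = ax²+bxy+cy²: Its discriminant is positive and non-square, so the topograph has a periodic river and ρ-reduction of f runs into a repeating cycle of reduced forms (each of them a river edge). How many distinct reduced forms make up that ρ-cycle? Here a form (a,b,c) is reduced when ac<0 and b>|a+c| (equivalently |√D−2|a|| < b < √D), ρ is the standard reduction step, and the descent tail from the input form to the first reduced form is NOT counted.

D = 156, ⌊√D⌋ = 12
descent: ρ → (-7,4,5)  [lands on river]
river: ρ → (5,6,-6)
river: ρ → (-6,6,5)
river: ρ → (5,4,-7)
river: ρ → (-7,10,2)
river: ρ → (2,10,-7)
ρ-cycle length = 6 (tail of 1 descent step not counted)

6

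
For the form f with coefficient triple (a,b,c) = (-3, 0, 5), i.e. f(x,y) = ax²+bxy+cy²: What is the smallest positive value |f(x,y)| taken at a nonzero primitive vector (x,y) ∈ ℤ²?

descent: ρ → (5,0,-3)
descent: ρ → (-3,6,2)  [lands on river]
river: ρ → (2,6,-3)
closes: descent 2, river 2
min |a| on river = 2

2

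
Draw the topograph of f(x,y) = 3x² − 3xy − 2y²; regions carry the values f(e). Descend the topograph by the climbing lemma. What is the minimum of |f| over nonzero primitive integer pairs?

descent: ρ → (-2,3,3)  [lands on river]
river: ρ → (3,3,-2)
river: ρ → (-2,5,1)
river: ρ → (1,5,-2)
closes: descent 1, river 4
min |a| on river = 1

1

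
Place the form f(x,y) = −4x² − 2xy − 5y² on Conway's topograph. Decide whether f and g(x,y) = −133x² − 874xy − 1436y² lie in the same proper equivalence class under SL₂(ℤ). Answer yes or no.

D₁ = -76, D₂ = -76
f is negative-definite; reduce −f:
−f: reduced (well bottom): (4,2,5) with a≤c, −a<b≤a
flip sign back: reduced form of f is (-4,-2,-5)
g is negative-definite; reduce −g:
−g: translate: b→76 (≡874 mod 266), so (133,874,1436)→(133,76,11)
−g: flip: (133,76,11)→(11,-76,133)
−g: translate: b→-10 (≡-76 mod 22), so (11,-76,133)→(11,-10,4)
−g: flip: (11,-10,4)→(4,10,11)
−g: translate: b→2 (≡10 mod 8), so (4,10,11)→(4,2,5)
−g: reduced (well bottom): (4,2,5) with a≤c, −a<b≤a
flip sign back: reduced form of g is (-4,-2,-5)
reduced forms (-4, -2, -5) vs (-4, -2, -5) ⇒ equivalent

yes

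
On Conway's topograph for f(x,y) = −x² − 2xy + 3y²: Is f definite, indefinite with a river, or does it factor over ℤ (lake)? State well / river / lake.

D = b²−4ac = (-2)² − 4·(-1)·3 = 16
D = 4² is a perfect square ⇒ form factors over ℤ ⇒ lakes

lake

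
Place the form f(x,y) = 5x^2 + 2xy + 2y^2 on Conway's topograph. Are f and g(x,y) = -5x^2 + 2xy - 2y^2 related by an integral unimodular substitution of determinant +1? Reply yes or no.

D₁ = -36, D₂ = -36
f: flip: (5,2,2)→(2,-2,5)
f: translate: b→2 (≡-2 mod 4), so (2,-2,5)→(2,2,5)
f: reduced (well bottom): (2,2,5) with a≤c, −a<b≤a
g is negative-definite; reduce −g:
−g: flip: (5,-2,2)→(2,2,5)
−g: reduced (well bottom): (2,2,5) with a≤c, −a<b≤a
flip sign back: reduced form of g is (-2,-2,-5)
reduced forms (2, 2, 5) vs (-2, -2, -5) ⇒ inequivalent

no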